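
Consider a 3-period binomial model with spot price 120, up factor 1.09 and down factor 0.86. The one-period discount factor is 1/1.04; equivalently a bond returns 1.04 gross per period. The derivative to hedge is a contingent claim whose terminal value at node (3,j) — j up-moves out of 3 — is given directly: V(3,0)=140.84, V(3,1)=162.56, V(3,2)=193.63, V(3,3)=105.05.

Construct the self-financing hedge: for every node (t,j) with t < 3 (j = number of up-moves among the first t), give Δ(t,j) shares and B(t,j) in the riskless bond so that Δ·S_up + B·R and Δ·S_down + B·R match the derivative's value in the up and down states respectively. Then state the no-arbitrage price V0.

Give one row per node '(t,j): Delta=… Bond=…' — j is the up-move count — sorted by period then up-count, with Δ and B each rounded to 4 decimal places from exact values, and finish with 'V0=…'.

No-arbitrage ⇒ martingale measure with p* = (R−d)/(u−d) = 0.7826.
Payoff layer (t=3): V(3,0)=140.8400, V(3,1)=162.5600, V(3,2)=193.6300, V(3,3)=105.0500
Node (2,0) S=88.7520: V=(p*·162.5600+(1−p*)·140.8400)/1.04=151.7676; Δ=(162.5600−140.8400)/(96.7397−76.3267)=1.0640; B=V−Δ·S=57.3328
Node (2,1) S=112.4880: V=(p*·193.6300+(1−p*)·162.5600)/1.04=179.6881; Δ=(193.6300−162.5600)/(122.6119−96.7397)=1.2009; B=V−Δ·S=44.6012
Node (2,2) S=142.5720: V=(p*·105.0500+(1−p*)·193.6300)/1.04=119.5255; Δ=(105.0500−193.6300)/(155.4035−122.6119)=-2.7013; B=V−Δ·S=504.6559
Node (1,0) S=103.2000: V=(p*·179.6881+(1−p*)·151.7676)/1.04=166.9408; Δ=(179.6881−151.7676)/(112.4880−88.7520)=1.1763; B=V−Δ·S=45.5470
Node (1,1) S=130.8000: V=(p*·119.5255+(1−p*)·179.6881)/1.04=127.5042; Δ=(119.5255−179.6881)/(142.5720−112.4880)=-1.9998; B=V−Δ·S=389.0808
Node (0,0) S=120.0000: V=(p*·127.5042+(1−p*)·166.9408)/1.04=130.8436; Δ=(127.5042−166.9408)/(130.8000−103.2000)=-1.4289; B=V−Δ·S=302.3073
Check: Δ(0,0)·S0 + B(0,0) = 130.8436 = V0.

(0,0): Delta=-1.4289 Bond=302.3073
(1,0): Delta=1.1763 Bond=45.5470
(1,1): Delta=-1.9998 Bond=389.0808
(2,0): Delta=1.0640 Bond=57.3328
(2,1): Delta=1.2009 Bond=44.6012
(2,2): Delta=-2.7013 Bond=504.6559
V0=130.8436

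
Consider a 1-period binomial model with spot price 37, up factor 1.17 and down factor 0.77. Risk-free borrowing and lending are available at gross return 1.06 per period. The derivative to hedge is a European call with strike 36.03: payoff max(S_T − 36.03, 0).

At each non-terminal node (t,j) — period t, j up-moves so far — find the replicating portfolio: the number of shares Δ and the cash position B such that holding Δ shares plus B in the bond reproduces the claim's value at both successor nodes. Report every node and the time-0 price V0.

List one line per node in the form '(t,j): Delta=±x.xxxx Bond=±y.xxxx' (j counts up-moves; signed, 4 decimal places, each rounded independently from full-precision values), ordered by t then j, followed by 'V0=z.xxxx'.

(0,0): Delta=0.4905 Bond=-13.1844
V0=4.9656

Since d<R<u, set p* = (R−d)/(u−d) = 0.7250; price each node as the discounted p*-expectation of its children.
At expiry t=1: V(1,0)=0.0000, V(1,1)=7.2600
Node (0,0) S=37.0000: V=(p*·7.2600+(1−p*)·0.0000)/1.06=4.9656; Δ=(7.2600−0.0000)/(43.2900−28.4900)=0.4905; B=V−Δ·S=-13.1844
Check: Δ(0,0)·S0 + B(0,0) = 4.9656 = V0.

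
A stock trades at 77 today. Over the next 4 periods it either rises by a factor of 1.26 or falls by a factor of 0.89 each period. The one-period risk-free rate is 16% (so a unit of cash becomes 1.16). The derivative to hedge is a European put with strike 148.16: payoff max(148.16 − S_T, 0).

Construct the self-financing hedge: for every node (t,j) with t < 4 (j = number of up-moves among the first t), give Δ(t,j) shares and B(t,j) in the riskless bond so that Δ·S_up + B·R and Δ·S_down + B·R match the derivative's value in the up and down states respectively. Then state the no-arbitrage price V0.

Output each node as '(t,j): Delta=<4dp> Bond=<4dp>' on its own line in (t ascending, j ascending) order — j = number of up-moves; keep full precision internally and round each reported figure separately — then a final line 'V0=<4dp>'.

(0,0): Delta=-0.5988 Bond=58.1240
(1,0): Delta=-1.0000 Bond=94.9198
(1,1): Delta=-0.4938 Bond=57.2402
(2,0): Delta=-1.0000 Bond=110.1070
(2,1): Delta=-1.0000 Bond=110.1070
(2,2): Delta=-0.3614 Bond=50.2103
(3,0): Delta=-1.0000 Bond=127.7241
(3,1): Delta=-1.0000 Bond=127.7241
(3,2): Delta=-1.0000 Bond=127.7241
(3,3): Delta=-0.1943 Bond=32.5106
V0=12.0184

Since d<R<u, set p* = (R−d)/(u−d) = 0.7297; price each node as the discounted p*-expectation of its children.
Terminal values V(4,·): V(4,0)=99.8485, V(4,1)=79.7639, V(4,2)=51.3296, V(4,3)=11.0742, V(4,4)=0.0000
Node (3,0) S=54.2826: V=(p*·79.7639+(1−p*)·99.8485)/1.16=73.4415; Δ=(79.7639−99.8485)/(68.3961−48.3115)=-1.0000; B=V−Δ·S=127.7241
Node (3,1) S=76.8495: V=(p*·51.3296+(1−p*)·79.7639)/1.16=50.8746; Δ=(51.3296−79.7639)/(96.8304−68.3961)=-1.0000; B=V−Δ·S=127.7241
Node (3,2) S=108.7982: V=(p*·11.0742+(1−p*)·51.3296)/1.16=18.9259; Δ=(11.0742−51.3296)/(137.0858−96.8304)=-1.0000; B=V−Δ·S=127.7241
Node (3,3) S=154.0290: V=(p*·0.0000+(1−p*)·11.0742)/1.16=2.5802; Δ=(0.0000−11.0742)/(194.0765−137.0858)=-0.1943; B=V−Δ·S=32.5106
Node (2,0) S=60.9917: V=(p*·50.8746+(1−p*)·73.4415)/1.16=49.1153; Δ=(50.8746−73.4415)/(76.8495−54.2826)=-1.0000; B=V−Δ·S=110.1070
Node (2,1) S=86.3478: V=(p*·18.9259+(1−p*)·50.8746)/1.16=23.7592; Δ=(18.9259−50.8746)/(108.7982−76.8495)=-1.0000; B=V−Δ·S=110.1070
Node (2,2) S=122.2452: V=(p*·2.5802+(1−p*)·18.9259)/1.16=6.0327; Δ=(2.5802−18.9259)/(154.0290−108.7982)=-0.3614; B=V−Δ·S=50.2103
Node (1,0) S=68.5300: V=(p*·23.7592+(1−p*)·49.1153)/1.16=26.3898; Δ=(23.7592−49.1153)/(86.3478−60.9917)=-1.0000; B=V−Δ·S=94.9198
Node (1,1) S=97.0200: V=(p*·6.0327+(1−p*)·23.7592)/1.16=9.3307; Δ=(6.0327−23.7592)/(122.2452−86.3478)=-0.4938; B=V−Δ·S=57.2402
Node (0,0) S=77.0000: V=(p*·9.3307+(1−p*)·26.3898)/1.16=12.0184; Δ=(9.3307−26.3898)/(97.0200−68.5300)=-0.5988; B=V−Δ·S=58.1240
Self-financing check: at every node Δ·S+B equals the discounted successor values.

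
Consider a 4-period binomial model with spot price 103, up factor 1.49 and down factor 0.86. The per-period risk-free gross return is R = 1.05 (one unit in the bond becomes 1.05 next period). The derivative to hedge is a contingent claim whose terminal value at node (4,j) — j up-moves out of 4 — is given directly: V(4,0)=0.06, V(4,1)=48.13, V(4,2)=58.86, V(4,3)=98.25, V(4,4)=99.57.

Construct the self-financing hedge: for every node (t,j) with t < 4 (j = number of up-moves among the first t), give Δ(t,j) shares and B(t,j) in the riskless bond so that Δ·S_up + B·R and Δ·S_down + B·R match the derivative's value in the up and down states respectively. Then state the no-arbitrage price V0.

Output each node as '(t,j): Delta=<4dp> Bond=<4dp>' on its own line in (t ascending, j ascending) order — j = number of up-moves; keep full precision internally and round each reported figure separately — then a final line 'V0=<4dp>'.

(0,0): Delta=0.3815 Bond=-3.2430
(1,0): Delta=0.5128 Bond=-15.0399
(1,1): Delta=0.2059 Bond=23.5384
(2,0): Delta=0.7304 Bond=-32.3715
(2,1): Delta=0.2219 Bond=22.6029
(2,2): Delta=0.1845 Bond=29.6074
(3,0): Delta=1.1647 Bond=-62.4375
(3,1): Delta=0.1501 Bond=31.8883
(3,2): Delta=0.3179 Bond=4.8472
(3,3): Delta=0.0061 Bond=91.8553
V0=36.0470

The replicating-portfolio and risk-neutral prices coincide; use p* = (1.05−0.86)/(1.49−0.86) = 0.3016 for the latter.
Payoff layer (t=4): V(4,0)=0.0600, V(4,1)=48.1300, V(4,2)=58.8600, V(4,3)=98.2500, V(4,4)=99.5700
Node (3,0) S=65.5138: V=(p*·48.1300+(1−p*)·0.0600)/1.05=13.8641; Δ=(48.1300−0.0600)/(97.6155−56.3418)=1.1647; B=V−Δ·S=-62.4375
Node (3,1) S=113.5064: V=(p*·58.8600+(1−p*)·48.1300)/1.05=48.9200; Δ=(58.8600−48.1300)/(169.1246−97.6155)=0.1501; B=V−Δ·S=31.8883
Node (3,2) S=196.6565: V=(p*·98.2500+(1−p*)·58.8600)/1.05=67.3710; Δ=(98.2500−58.8600)/(293.0181−169.1246)=0.3179; B=V−Δ·S=4.8472
Node (3,3) S=340.7187: V=(p*·99.5700+(1−p*)·98.2500)/1.05=93.9506; Δ=(99.5700−98.2500)/(507.6709−293.0181)=0.0061; B=V−Δ·S=91.8553
Node (2,0) S=76.1788: V=(p*·48.9200+(1−p*)·13.8641)/1.05=23.2729; Δ=(48.9200−13.8641)/(113.5064−65.5138)=0.7304; B=V−Δ·S=-32.3715
Node (2,1) S=131.9842: V=(p*·67.3710+(1−p*)·48.9200)/1.05=51.8901; Δ=(67.3710−48.9200)/(196.6565−113.5064)=0.2219; B=V−Δ·S=22.6029
Node (2,2) S=228.6703: V=(p*·93.9506+(1−p*)·67.3710)/1.05=71.7972; Δ=(93.9506−67.3710)/(340.7187−196.6565)=0.1845; B=V−Δ·S=29.6074
Node (1,0) S=88.5800: V=(p*·51.8901+(1−p*)·23.2729)/1.05=30.3843; Δ=(51.8901−23.2729)/(131.9842−76.1788)=0.5128; B=V−Δ·S=-15.0399
Node (1,1) S=153.4700: V=(p*·71.7972+(1−p*)·51.8901)/1.05=55.1370; Δ=(71.7972−51.8901)/(228.6703−131.9842)=0.2059; B=V−Δ·S=23.5384
Node (0,0) S=103.0000: V=(p*·55.1370+(1−p*)·30.3843)/1.05=36.0470; Δ=(55.1370−30.3843)/(153.4700−88.5800)=0.3815; B=V−Δ·S=-3.2430
Each (Δ,B) replicates both successor values, so the strategy is self-financing and V0 is arbitrage-free.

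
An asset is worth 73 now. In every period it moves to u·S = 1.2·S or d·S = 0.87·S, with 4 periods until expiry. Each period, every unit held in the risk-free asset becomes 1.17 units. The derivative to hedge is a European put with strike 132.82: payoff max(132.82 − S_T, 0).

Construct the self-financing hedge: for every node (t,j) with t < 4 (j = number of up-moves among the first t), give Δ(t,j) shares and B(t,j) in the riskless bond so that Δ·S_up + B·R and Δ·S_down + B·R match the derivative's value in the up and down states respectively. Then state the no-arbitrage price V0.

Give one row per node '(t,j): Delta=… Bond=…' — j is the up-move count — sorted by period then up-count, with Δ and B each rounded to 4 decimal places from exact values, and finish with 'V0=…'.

No-arbitrage ⇒ martingale measure with p* = (R−d)/(u−d) = 0.9091.
Terminal payoffs: V(4,0)=90.9985, V(4,1)=75.1351, V(4,2)=53.2547, V(4,3)=23.0747, V(4,4)=0.0000
(3,0): S=48.0707. Δ = (V_up−V_dn)/(S_up−S_dn) = (75.1351−90.9985)/(57.6849−41.8215) = -1.0000. V = [p*·75.1351 + (1−p*)·90.9985]/1.17 = 65.4506. B = V − Δ·S = 113.5214.
(3,1): S=66.3044. Δ = (V_up−V_dn)/(S_up−S_dn) = (53.2547−75.1351)/(79.5653−57.6849) = -1.0000. V = [p*·53.2547 + (1−p*)·75.1351]/1.17 = 47.2169. B = V − Δ·S = 113.5214.
(3,2): S=91.4544. Δ = (V_up−V_dn)/(S_up−S_dn) = (23.0747−53.2547)/(109.7453−79.5653) = -1.0000. V = [p*·23.0747 + (1−p*)·53.2547]/1.17 = 22.0670. B = V − Δ·S = 113.5214.
(3,3): S=126.1440. Δ = (V_up−V_dn)/(S_up−S_dn) = (0.0000−23.0747)/(151.3728−109.7453) = -0.5543. V = [p*·0.0000 + (1−p*)·23.0747]/1.17 = 1.7929. B = V − Δ·S = 71.7163.
(2,0): S=55.2537. Δ = (V_up−V_dn)/(S_up−S_dn) = (47.2169−65.4506)/(66.3044−48.0707) = -1.0000. V = [p*·47.2169 + (1−p*)·65.4506]/1.17 = 41.7731. B = V − Δ·S = 97.0268.
(2,1): S=76.2120. Δ = (V_up−V_dn)/(S_up−S_dn) = (22.0670−47.2169)/(91.4544−66.3044) = -1.0000. V = [p*·22.0670 + (1−p*)·47.2169]/1.17 = 20.8148. B = V − Δ·S = 97.0268.
(2,2): S=105.1200. Δ = (V_up−V_dn)/(S_up−S_dn) = (1.7929−22.0670)/(126.1440−91.4544) = -0.5844. V = [p*·1.7929 + (1−p*)·22.0670]/1.17 = 3.1077. B = V − Δ·S = 64.5442.
(1,0): S=63.5100. Δ = (V_up−V_dn)/(S_up−S_dn) = (20.8148−41.7731)/(76.2120−55.2537) = -1.0000. V = [p*·20.8148 + (1−p*)·41.7731]/1.17 = 19.4189. B = V − Δ·S = 82.9289.
(1,1): S=87.6000. Δ = (V_up−V_dn)/(S_up−S_dn) = (3.1077−20.8148)/(105.1200−76.2120) = -0.6125. V = [p*·3.1077 + (1−p*)·20.8148]/1.17 = 4.0320. B = V − Δ·S = 57.6899.
(0,0): S=73.0000. Δ = (V_up−V_dn)/(S_up−S_dn) = (4.0320−19.4189)/(87.6000−63.5100) = -0.6387. V = [p*·4.0320 + (1−p*)·19.4189]/1.17 = 4.6417. B = V − Δ·S = 51.2687.
Check: Δ(0,0)·S0 + B(0,0) = 4.6417 = V0.

(0,0): Delta=-0.6387 Bond=51.2687
(1,0): Delta=-1.0000 Bond=82.9289
(1,1): Delta=-0.6125 Bond=57.6899
(2,0): Delta=-1.0000 Bond=97.0268
(2,1): Delta=-1.0000 Bond=97.0268
(2,2): Delta=-0.5844 Bond=64.5442
(3,0): Delta=-1.0000 Bond=113.5214
(3,1): Delta=-1.0000 Bond=113.5214
(3,2): Delta=-1.0000 Bond=113.5214
(3,3): Delta=-0.5543 Bond=71.7163
V0=4.6417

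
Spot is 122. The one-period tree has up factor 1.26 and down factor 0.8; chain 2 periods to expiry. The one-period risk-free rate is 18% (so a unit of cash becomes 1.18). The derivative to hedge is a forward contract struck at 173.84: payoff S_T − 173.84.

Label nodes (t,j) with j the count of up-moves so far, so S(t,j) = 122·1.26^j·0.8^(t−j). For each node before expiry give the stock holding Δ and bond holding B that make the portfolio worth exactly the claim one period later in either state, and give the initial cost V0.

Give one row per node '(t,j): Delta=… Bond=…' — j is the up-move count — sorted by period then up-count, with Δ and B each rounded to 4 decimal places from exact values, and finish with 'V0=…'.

The replicating-portfolio and risk-neutral prices coincide; use p* = (1.18−0.8)/(1.26−0.8) = 0.8261 for the latter.
Payoff layer (t=2): V(2,0)=-95.7600, V(2,1)=-50.8640, V(2,2)=19.8472
(1,0): S=97.6000. Δ = (V_up−V_dn)/(S_up−S_dn) = (-50.8640−-95.7600)/(122.9760−78.0800) = 1.0000. V = [p*·-50.8640 + (1−p*)·-95.7600]/1.18 = -49.7220. B = V − Δ·S = -147.3220.
(1,1): S=153.7200. Δ = (V_up−V_dn)/(S_up−S_dn) = (19.8472−-50.8640)/(193.6872−122.9760) = 1.0000. V = [p*·19.8472 + (1−p*)·-50.8640]/1.18 = 6.3980. B = V − Δ·S = -147.3220.
(0,0): S=122.0000. Δ = (V_up−V_dn)/(S_up−S_dn) = (6.3980−-49.7220)/(153.7200−97.6000) = 1.0000. V = [p*·6.3980 + (1−p*)·-49.7220]/1.18 = -2.8492. B = V − Δ·S = -124.8492.
Check: Δ(0,0)·S0 + B(0,0) = -2.8492 = V0.

(0,0): Delta=1.0000 Bond=-124.8492
(1,0): Delta=1.0000 Bond=-147.3220
(1,1): Delta=1.0000 Bond=-147.3220
V0=-2.8492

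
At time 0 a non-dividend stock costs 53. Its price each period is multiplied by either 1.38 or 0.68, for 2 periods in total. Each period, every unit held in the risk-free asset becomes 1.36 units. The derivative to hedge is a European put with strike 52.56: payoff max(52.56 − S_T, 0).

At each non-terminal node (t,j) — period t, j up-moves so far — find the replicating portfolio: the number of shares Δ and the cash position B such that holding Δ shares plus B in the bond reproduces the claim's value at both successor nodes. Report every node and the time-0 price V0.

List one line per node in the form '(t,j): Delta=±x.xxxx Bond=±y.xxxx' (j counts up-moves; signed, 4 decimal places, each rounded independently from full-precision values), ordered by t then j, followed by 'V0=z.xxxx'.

Risk-neutral probability p* = (R−d)/(u−d) = (1.36−0.68)/(1.38−0.68) = 0.9714.
Terminal values V(2,·): V(2,0)=28.0528, V(2,1)=2.8248, V(2,2)=0.0000
(1,0): S=36.0400. Δ = (V_up−V_dn)/(S_up−S_dn) = (2.8248−28.0528)/(49.7352−24.5072) = -1.0000. V = [p*·2.8248 + (1−p*)·28.0528]/1.36 = 2.6071. B = V − Δ·S = 38.6471.
(1,1): S=73.1400. Δ = (V_up−V_dn)/(S_up−S_dn) = (0.0000−2.8248)/(100.9332−49.7352) = -0.0552. V = [p*·0.0000 + (1−p*)·2.8248]/1.36 = 0.0593. B = V − Δ·S = 4.0948.
(0,0): S=53.0000. Δ = (V_up−V_dn)/(S_up−S_dn) = (0.0593−2.6071)/(73.1400−36.0400) = -0.0687. V = [p*·0.0593 + (1−p*)·2.6071]/1.36 = 0.0972. B = V − Δ·S = 3.7368.
The time-0 hedge costs 0.0972, which is the no-arbitrage price.

(0,0): Delta=-0.0687 Bond=3.7368
(1,0): Delta=-1.0000 Bond=38.6471
(1,1): Delta=-0.0552 Bond=4.0948
V0=0.0972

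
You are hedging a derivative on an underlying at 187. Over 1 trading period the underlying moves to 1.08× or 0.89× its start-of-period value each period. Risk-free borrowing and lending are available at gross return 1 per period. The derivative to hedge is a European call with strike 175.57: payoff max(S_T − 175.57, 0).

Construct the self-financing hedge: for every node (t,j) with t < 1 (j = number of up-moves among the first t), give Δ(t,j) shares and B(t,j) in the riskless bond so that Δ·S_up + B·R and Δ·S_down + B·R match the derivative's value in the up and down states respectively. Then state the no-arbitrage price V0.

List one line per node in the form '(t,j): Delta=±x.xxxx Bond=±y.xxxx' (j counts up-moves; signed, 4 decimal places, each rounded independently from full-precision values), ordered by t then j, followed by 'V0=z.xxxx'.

(0,0): Delta=0.7428 Bond=-123.6163
V0=15.2784

Under the risk-neutral measure, an up-move has probability p* = (R−d)/(u−d) = 0.5789 and values discount at R = 1.
At expiry t=1: V(1,0)=0.0000, V(1,1)=26.3900
Node (0,0) S=187.0000: V=(p*·26.3900+(1−p*)·0.0000)/1=15.2784; Δ=(26.3900−0.0000)/(201.9600−166.4300)=0.7428; B=V−Δ·S=-123.6163
Self-financing check: at every node Δ·S+B equals the discounted successor values.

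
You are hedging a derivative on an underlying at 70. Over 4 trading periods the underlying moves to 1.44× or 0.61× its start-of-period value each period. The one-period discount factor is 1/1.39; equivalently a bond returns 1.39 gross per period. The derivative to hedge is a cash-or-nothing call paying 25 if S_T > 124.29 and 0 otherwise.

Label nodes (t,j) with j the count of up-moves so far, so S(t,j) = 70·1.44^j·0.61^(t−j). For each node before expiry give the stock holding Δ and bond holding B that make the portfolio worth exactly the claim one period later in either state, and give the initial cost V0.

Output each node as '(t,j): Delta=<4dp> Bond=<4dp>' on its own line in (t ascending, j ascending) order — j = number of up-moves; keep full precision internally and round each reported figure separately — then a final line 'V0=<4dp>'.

(0,0): Delta=0.0256 Bond=4.7726
(1,0): Delta=0.3224 Bond=-6.0420
(1,1): Delta=0.0175 Bond=7.4465
(2,0): Delta=0.0000 Bond=0.0000
(2,1): Delta=0.3312 Bond=-8.9367
(2,2): Delta=0.0090 Bond=11.5869
(3,0): Delta=0.0000 Bond=0.0000
(3,1): Delta=0.0000 Bond=0.0000
(3,2): Delta=0.3402 Bond=-13.2183
(3,3): Delta=0.0000 Bond=17.9856
V0=6.5626

Risk-neutral probability p* = (R−d)/(u−d) = (1.39−0.61)/(1.44−0.61) = 0.9398.
Terminal values V(4,·): V(4,0)=0.0000, V(4,1)=0.0000, V(4,2)=0.0000, V(4,3)=25.0000, V(4,4)=25.0000
Node (3,0) S=15.8887: V=(p*·0.0000+(1−p*)·0.0000)/1.39=0.0000; Δ=(0.0000−0.0000)/(22.8797−9.6921)=0.0000; B=V−Δ·S=0.0000
Node (3,1) S=37.5077: V=(p*·0.0000+(1−p*)·0.0000)/1.39=0.0000; Δ=(0.0000−0.0000)/(54.0111−22.8797)=0.0000; B=V−Δ·S=0.0000
Node (3,2) S=88.5427: V=(p*·25.0000+(1−p*)·0.0000)/1.39=16.9021; Δ=(25.0000−0.0000)/(127.5015−54.0111)=0.3402; B=V−Δ·S=-13.2183
Node (3,3) S=209.0189: V=(p*·25.0000+(1−p*)·25.0000)/1.39=17.9856; Δ=(25.0000−25.0000)/(300.9872−127.5015)=0.0000; B=V−Δ·S=17.9856
Node (2,0) S=26.0470: V=(p*·0.0000+(1−p*)·0.0000)/1.39=0.0000; Δ=(0.0000−0.0000)/(37.5077−15.8887)=0.0000; B=V−Δ·S=0.0000
Node (2,1) S=61.4880: V=(p*·16.9021+(1−p*)·0.0000)/1.39=11.4273; Δ=(16.9021−0.0000)/(88.5427−37.5077)=0.3312; B=V−Δ·S=-8.9367
Node (2,2) S=145.1520: V=(p*·17.9856+(1−p*)·16.9021)/1.39=12.8923; Δ=(17.9856−16.9021)/(209.0189−88.5427)=0.0090; B=V−Δ·S=11.5869
Node (1,0) S=42.7000: V=(p*·11.4273+(1−p*)·0.0000)/1.39=7.7258; Δ=(11.4273−0.0000)/(61.4880−26.0470)=0.3224; B=V−Δ·S=-6.0420
Node (1,1) S=100.8000: V=(p*·12.8923+(1−p*)·11.4273)/1.39=9.2116; Δ=(12.8923−11.4273)/(145.1520−61.4880)=0.0175; B=V−Δ·S=7.4465
Node (0,0) S=70.0000: V=(p*·9.2116+(1−p*)·7.7258)/1.39=6.5626; Δ=(9.2116−7.7258)/(100.8000−42.7000)=0.0256; B=V−Δ·S=4.7726
Check: Δ(0,0)·S0 + B(0,0) = 6.5626 = V0.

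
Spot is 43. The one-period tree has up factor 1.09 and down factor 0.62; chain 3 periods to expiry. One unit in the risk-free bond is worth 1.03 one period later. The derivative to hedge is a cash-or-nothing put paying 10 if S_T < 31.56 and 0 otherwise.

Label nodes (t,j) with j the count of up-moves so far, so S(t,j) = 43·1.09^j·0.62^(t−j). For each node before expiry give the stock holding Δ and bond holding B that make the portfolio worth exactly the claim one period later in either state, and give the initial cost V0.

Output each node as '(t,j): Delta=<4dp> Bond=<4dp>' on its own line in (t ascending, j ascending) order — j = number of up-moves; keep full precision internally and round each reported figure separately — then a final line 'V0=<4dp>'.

Risk-neutral probability p* = (R−d)/(u−d) = (1.03−0.62)/(1.09−0.62) = 0.8723.
Payoff layer (t=3): V(3,0)=10.0000, V(3,1)=10.0000, V(3,2)=0.0000, V(3,3)=0.0000
Node (2,0) S=16.5292: V=(p*·10.0000+(1−p*)·10.0000)/1.03=9.7087; Δ=(10.0000−10.0000)/(18.0168−10.2481)=0.0000; B=V−Δ·S=9.7087
Node (2,1) S=29.0594: V=(p*·0.0000+(1−p*)·10.0000)/1.03=1.2394; Δ=(0.0000−10.0000)/(31.6747−18.0168)=-0.7322; B=V−Δ·S=22.5160
Node (2,2) S=51.0883: V=(p*·0.0000+(1−p*)·0.0000)/1.03=0.0000; Δ=(0.0000−0.0000)/(55.6862−31.6747)=0.0000; B=V−Δ·S=0.0000
Node (1,0) S=26.6600: V=(p*·1.2394+(1−p*)·9.7087)/1.03=2.2530; Δ=(1.2394−9.7087)/(29.0594−16.5292)=-0.6759; B=V−Δ·S=20.2729
Node (1,1) S=46.8700: V=(p*·0.0000+(1−p*)·1.2394)/1.03=0.1536; Δ=(0.0000−1.2394)/(51.0883−29.0594)=-0.0563; B=V−Δ·S=2.7907
Node (0,0) S=43.0000: V=(p*·0.1536+(1−p*)·2.2530)/1.03=0.4093; Δ=(0.1536−2.2530)/(46.8700−26.6600)=-0.1039; B=V−Δ·S=4.8761
The time-0 hedge costs 0.4093, which is the no-arbitrage price.

(0,0): Delta=-0.1039 Bond=4.8761
(1,0): Delta=-0.6759 Bond=20.2729
(1,1): Delta=-0.0563 Bond=2.7907
(2,0): Delta=0.0000 Bond=9.7087
(2,1): Delta=-0.7322 Bond=22.5160
(2,2): Delta=0.0000 Bond=0.0000
V0=0.4093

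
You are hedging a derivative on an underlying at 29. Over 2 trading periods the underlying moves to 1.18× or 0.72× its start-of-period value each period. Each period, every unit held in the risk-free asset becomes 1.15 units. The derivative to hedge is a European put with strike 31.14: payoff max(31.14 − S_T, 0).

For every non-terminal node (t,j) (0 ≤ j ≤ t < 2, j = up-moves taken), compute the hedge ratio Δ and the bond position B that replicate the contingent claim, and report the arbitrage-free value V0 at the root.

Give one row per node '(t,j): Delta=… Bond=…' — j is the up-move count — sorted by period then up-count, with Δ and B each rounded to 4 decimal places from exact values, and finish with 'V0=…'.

The replicating-portfolio and risk-neutral prices coincide; use p* = (1.15−0.72)/(1.18−0.72) = 0.9348 for the latter.
Payoff layer (t=2): V(2,0)=16.1064, V(2,1)=6.5016, V(2,2)=0.0000
Node (1,0) S=20.8800: V=(p*·6.5016+(1−p*)·16.1064)/1.15=6.1983; Δ=(6.5016−16.1064)/(24.6384−15.0336)=-1.0000; B=V−Δ·S=27.0783
Node (1,1) S=34.2200: V=(p*·0.0000+(1−p*)·6.5016)/1.15=0.3687; Δ=(0.0000−6.5016)/(40.3796−24.6384)=-0.4130; B=V−Δ·S=14.5026
Node (0,0) S=29.0000: V=(p*·0.3687+(1−p*)·6.1983)/1.15=0.6512; Δ=(0.3687−6.1983)/(34.2200−20.8800)=-0.4370; B=V−Δ·S=13.3242
The time-0 hedge costs 0.6512, which is the no-arbitrage price.

(0,0): Delta=-0.4370 Bond=13.3242
(1,0): Delta=-1.0000 Bond=27.0783
(1,1): Delta=-0.4130 Bond=14.5026
V0=0.6512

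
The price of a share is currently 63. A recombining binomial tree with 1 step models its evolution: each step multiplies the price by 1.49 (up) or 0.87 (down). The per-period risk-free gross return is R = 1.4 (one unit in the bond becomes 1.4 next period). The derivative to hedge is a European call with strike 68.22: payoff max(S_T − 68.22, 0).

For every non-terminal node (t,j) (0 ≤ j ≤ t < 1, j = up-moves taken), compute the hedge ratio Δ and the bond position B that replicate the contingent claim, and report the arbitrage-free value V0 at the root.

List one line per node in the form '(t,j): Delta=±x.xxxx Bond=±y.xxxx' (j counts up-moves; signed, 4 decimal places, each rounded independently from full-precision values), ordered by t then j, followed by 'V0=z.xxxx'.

Risk-neutral probability p* = (R−d)/(u−d) = (1.4−0.87)/(1.49−0.87) = 0.8548.
Terminal values V(1,·): V(1,0)=0.0000, V(1,1)=25.6500
Node (0,0) S=63.0000: V=(p*·25.6500+(1−p*)·0.0000)/1.4=15.6619; Δ=(25.6500−0.0000)/(93.8700−54.8100)=0.6567; B=V−Δ·S=-25.7091
Each (Δ,B) replicates both successor values, so the strategy is self-financing and V0 is arbitrage-free.

(0,0): Delta=0.6567 Bond=-25.7091
V0=15.6619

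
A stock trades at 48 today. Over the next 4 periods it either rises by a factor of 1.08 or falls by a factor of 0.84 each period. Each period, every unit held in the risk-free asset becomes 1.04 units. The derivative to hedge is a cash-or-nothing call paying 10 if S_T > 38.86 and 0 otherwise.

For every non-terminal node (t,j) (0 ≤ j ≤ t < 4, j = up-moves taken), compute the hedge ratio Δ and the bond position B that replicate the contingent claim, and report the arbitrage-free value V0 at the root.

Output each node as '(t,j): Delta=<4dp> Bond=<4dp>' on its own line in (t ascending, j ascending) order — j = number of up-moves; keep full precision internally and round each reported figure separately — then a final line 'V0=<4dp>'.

Since d<R<u, set p* = (R−d)/(u−d) = 0.8333; price each node as the discounted p*-expectation of its children.
Terminal values V(4,·): V(4,0)=0.0000, V(4,1)=0.0000, V(4,2)=10.0000, V(4,3)=10.0000, V(4,4)=10.0000
Node (3,0) S=28.4498: V=(p*·0.0000+(1−p*)·0.0000)/1.04=0.0000; Δ=(0.0000−0.0000)/(30.7258−23.8978)=0.0000; B=V−Δ·S=0.0000
Node (3,1) S=36.5783: V=(p*·10.0000+(1−p*)·0.0000)/1.04=8.0128; Δ=(10.0000−0.0000)/(39.5046−30.7258)=1.1391; B=V−Δ·S=-33.6538
Node (3,2) S=47.0292: V=(p*·10.0000+(1−p*)·10.0000)/1.04=9.6154; Δ=(10.0000−10.0000)/(50.7916−39.5046)=0.0000; B=V−Δ·S=9.6154
Node (3,3) S=60.4662: V=(p*·10.0000+(1−p*)·10.0000)/1.04=9.6154; Δ=(10.0000−10.0000)/(65.3035−50.7916)=0.0000; B=V−Δ·S=9.6154
Node (2,0) S=33.8688: V=(p*·8.0128+(1−p*)·0.0000)/1.04=6.4205; Δ=(8.0128−0.0000)/(36.5783−28.4498)=0.9858; B=V−Δ·S=-26.9662
Node (2,1) S=43.5456: V=(p*·9.6154+(1−p*)·8.0128)/1.04=8.9887; Δ=(9.6154−8.0128)/(47.0292−36.5783)=0.1533; B=V−Δ·S=2.3114
Node (2,2) S=55.9872: V=(p*·9.6154+(1−p*)·9.6154)/1.04=9.2456; Δ=(9.6154−9.6154)/(60.4662−47.0292)=0.0000; B=V−Δ·S=9.2456
Node (1,0) S=40.3200: V=(p*·8.9887+(1−p*)·6.4205)/1.04=8.2314; Δ=(8.9887−6.4205)/(43.5456−33.8688)=0.2654; B=V−Δ·S=-2.4694
Node (1,1) S=51.8400: V=(p*·9.2456+(1−p*)·8.9887)/1.04=8.8488; Δ=(9.2456−8.9887)/(55.9872−43.5456)=0.0206; B=V−Δ·S=7.7787
Node (0,0) S=48.0000: V=(p*·8.8488+(1−p*)·8.2314)/1.04=8.4095; Δ=(8.8488−8.2314)/(51.8400−40.3200)=0.0536; B=V−Δ·S=5.8372
Each (Δ,B) replicates both successor values, so the strategy is self-financing and V0 is arbitrage-free.

(0,0): Delta=0.0536 Bond=5.8372
(1,0): Delta=0.2654 Bond=-2.4694
(1,1): Delta=0.0206 Bond=7.7787
(2,0): Delta=0.9858 Bond=-26.9662
(2,1): Delta=0.1533 Bond=2.3114
(2,2): Delta=0.0000 Bond=9.2456
(3,0): Delta=0.0000 Bond=0.0000
(3,1): Delta=1.1391 Bond=-33.6538
(3,2): Delta=0.0000 Bond=9.6154
(3,3): Delta=0.0000 Bond=9.6154
V0=8.4095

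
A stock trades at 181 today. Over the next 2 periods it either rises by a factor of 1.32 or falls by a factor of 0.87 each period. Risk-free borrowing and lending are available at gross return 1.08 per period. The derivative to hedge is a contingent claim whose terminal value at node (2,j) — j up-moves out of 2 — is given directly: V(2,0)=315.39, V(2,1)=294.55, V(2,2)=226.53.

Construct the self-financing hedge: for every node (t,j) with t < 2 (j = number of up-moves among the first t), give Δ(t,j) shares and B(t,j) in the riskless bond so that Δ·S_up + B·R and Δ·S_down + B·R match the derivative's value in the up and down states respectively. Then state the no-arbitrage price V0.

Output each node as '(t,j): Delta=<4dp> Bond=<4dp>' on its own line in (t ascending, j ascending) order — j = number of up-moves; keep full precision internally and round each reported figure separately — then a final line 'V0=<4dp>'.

The replicating-portfolio and risk-neutral prices coincide; use p* = (1.08−0.87)/(1.32−0.87) = 0.4667 for the latter.
Payoff layer (t=2): V(2,0)=315.3900, V(2,1)=294.5500, V(2,2)=226.5300
(1,0): S=157.4700. Δ = (V_up−V_dn)/(S_up−S_dn) = (294.5500−315.3900)/(207.8604−136.9989) = -0.2941. V = [p*·294.5500 + (1−p*)·315.3900]/1.08 = 283.0228. B = V − Δ·S = 329.3340.
(1,1): S=238.9200. Δ = (V_up−V_dn)/(S_up−S_dn) = (226.5300−294.5500)/(315.3744−207.8604) = -0.6327. V = [p*·226.5300 + (1−p*)·294.5500]/1.08 = 243.3401. B = V − Δ·S = 394.4957.
(0,0): S=181.0000. Δ = (V_up−V_dn)/(S_up−S_dn) = (243.3401−283.0228)/(238.9200−157.4700) = -0.4872. V = [p*·243.3401 + (1−p*)·283.0228]/1.08 = 244.9113. B = V − Δ·S = 333.0951.
Each (Δ,B) replicates both successor values, so the strategy is self-financing and V0 is arbitrage-free.

(0,0): Delta=-0.4872 Bond=333.0951
(1,0): Delta=-0.2941 Bond=329.3340
(1,1): Delta=-0.6327 Bond=394.4957
V0=244.9113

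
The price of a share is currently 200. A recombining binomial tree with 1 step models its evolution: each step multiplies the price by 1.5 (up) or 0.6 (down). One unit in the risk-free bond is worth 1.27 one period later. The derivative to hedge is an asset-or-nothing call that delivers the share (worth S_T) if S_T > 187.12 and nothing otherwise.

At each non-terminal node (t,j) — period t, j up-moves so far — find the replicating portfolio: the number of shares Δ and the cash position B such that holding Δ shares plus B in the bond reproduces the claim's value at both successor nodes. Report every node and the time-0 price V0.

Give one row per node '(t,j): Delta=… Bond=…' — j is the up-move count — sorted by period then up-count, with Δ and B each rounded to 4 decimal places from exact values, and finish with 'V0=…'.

Since d<R<u, set p* = (R−d)/(u−d) = 0.7444; price each node as the discounted p*-expectation of its children.
Payoff layer (t=1): V(1,0)=0.0000, V(1,1)=300.0000
(0,0): S=200.0000. Δ = (V_up−V_dn)/(S_up−S_dn) = (300.0000−0.0000)/(300.0000−120.0000) = 1.6667. V = [p*·300.0000 + (1−p*)·0.0000]/1.27 = 175.8530. B = V − Δ·S = -157.4803.
Root portfolio cost Δ·200+B reproduces V0=175.8530.

(0,0): Delta=1.6667 Bond=-157.4803
V0=175.8530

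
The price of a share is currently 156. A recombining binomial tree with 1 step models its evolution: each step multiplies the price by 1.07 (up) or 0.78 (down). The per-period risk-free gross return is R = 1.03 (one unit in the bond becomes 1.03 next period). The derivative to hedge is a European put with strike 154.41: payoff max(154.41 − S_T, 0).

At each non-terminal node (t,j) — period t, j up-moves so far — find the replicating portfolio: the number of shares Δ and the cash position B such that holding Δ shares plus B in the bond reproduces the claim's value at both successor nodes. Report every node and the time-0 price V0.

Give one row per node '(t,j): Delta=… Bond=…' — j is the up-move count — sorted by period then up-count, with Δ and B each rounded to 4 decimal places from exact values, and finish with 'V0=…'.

The replicating-portfolio and risk-neutral prices coincide; use p* = (1.03−0.78)/(1.07−0.78) = 0.8621 for the latter.
Payoff layer (t=1): V(1,0)=32.7300, V(1,1)=0.0000
Node (0,0) S=156.0000: V=(p*·0.0000+(1−p*)·32.7300)/1.03=4.3830; Δ=(0.0000−32.7300)/(166.9200−121.6800)=-0.7235; B=V−Δ·S=117.2451
The time-0 hedge costs 4.3830, which is the no-arbitrage price.

(0,0): Delta=-0.7235 Bond=117.2451
V0=4.3830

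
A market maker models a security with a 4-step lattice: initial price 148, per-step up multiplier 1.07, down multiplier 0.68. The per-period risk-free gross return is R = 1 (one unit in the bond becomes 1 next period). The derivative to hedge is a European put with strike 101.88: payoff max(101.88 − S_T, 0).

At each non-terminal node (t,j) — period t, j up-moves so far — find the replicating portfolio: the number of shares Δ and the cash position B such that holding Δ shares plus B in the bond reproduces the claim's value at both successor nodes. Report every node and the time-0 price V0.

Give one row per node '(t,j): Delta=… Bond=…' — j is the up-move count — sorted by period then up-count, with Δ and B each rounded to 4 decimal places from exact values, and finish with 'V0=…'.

(0,0): Delta=-0.1888 Bond=32.0695
(1,0): Delta=-0.6328 Bond=76.7497
(1,1): Delta=-0.1271 Bond=22.2957
(2,0): Delta=-1.0000 Bond=101.8800
(2,1): Delta=-0.5817 Bond=71.2524
(2,2): Delta=-0.0639 Bond=11.5864
(3,0): Delta=-1.0000 Bond=101.8800
(3,1): Delta=-1.0000 Bond=101.8800
(3,2): Delta=-0.5236 Bond=64.5527
(3,3): Delta=0.0000 Bond=0.0000
V0=4.1232

Since d<R<u, set p* = (R−d)/(u−d) = 0.8205; price each node as the discounted p*-expectation of its children.
Payoff layer (t=4): V(4,0)=70.2356, V(4,1)=52.0865, V(4,2)=23.5285, V(4,3)=0.0000, V(4,4)=0.0000
  t=3,j=0: stock 46.5359 → up 49.7935 (V=52.0865), down 31.6444 (V=70.2356). Price 55.3441; hedge Δ=-1.0000, bond B=101.8800.
  t=3,j=1: stock 73.2257 → up 78.3515 (V=23.5285), down 49.7935 (V=52.0865). Price 28.6543; hedge Δ=-1.0000, bond B=101.8800.
  t=3,j=2: stock 115.2227 → up 123.2883 (V=0.0000), down 78.3515 (V=23.5285). Price 4.2231; hedge Δ=-0.5236, bond B=64.5527.
  t=3,j=3: stock 181.3064 → up 193.9978 (V=0.0000), down 123.2883 (V=0.0000). Price 0.0000; hedge Δ=0.0000, bond B=0.0000.
  t=2,j=0: stock 68.4352 → up 73.2257 (V=28.6543), down 46.5359 (V=55.3441). Price 33.4448; hedge Δ=-1.0000, bond B=101.8800.
  t=2,j=1: stock 107.6848 → up 115.2227 (V=4.2231), down 73.2257 (V=28.6543). Price 8.6082; hedge Δ=-0.5817, bond B=71.2524.
  t=2,j=2: stock 169.4452 → up 181.3064 (V=0.0000), down 115.2227 (V=4.2231). Price 0.7580; hedge Δ=-0.0639, bond B=11.5864.
  t=1,j=0: stock 100.6400 → up 107.6848 (V=8.6082), down 68.4352 (V=33.4448). Price 13.0660; hedge Δ=-0.6328, bond B=76.7497.
  t=1,j=1: stock 158.3600 → up 169.4452 (V=0.7580), down 107.6848 (V=8.6082). Price 2.1670; hedge Δ=-0.1271, bond B=22.2957.
  t=0,j=0: stock 148.0000 → up 158.3600 (V=2.1670), down 100.6400 (V=13.0660). Price 4.1232; hedge Δ=-0.1888, bond B=32.0695.
The time-0 hedge costs 4.1232, which is the no-arbitrage price.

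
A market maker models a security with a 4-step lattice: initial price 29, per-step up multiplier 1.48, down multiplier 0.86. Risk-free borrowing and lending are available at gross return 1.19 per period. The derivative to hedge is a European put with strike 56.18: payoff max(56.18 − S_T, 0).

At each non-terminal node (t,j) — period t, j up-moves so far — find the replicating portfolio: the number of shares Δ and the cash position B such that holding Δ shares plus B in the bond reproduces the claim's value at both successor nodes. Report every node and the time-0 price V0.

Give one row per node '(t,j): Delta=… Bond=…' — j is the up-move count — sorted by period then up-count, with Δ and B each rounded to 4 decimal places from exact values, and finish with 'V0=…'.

Since d<R<u, set p* = (R−d)/(u−d) = 0.5323; price each node as the discounted p*-expectation of its children.
Terminal values V(4,·): V(4,0)=40.3168, V(4,1)=28.8805, V(4,2)=9.1994, V(4,3)=0.0000, V(4,4)=0.0000
Node (3,0) S=18.4456: V=(p*·28.8805+(1−p*)·40.3168)/1.19=28.7645; Δ=(28.8805−40.3168)/(27.2995−15.8632)=-1.0000; B=V−Δ·S=47.2101
Node (3,1) S=31.7436: V=(p*·9.1994+(1−p*)·28.8805)/1.19=15.4665; Δ=(9.1994−28.8805)/(46.9806−27.2995)=-1.0000; B=V−Δ·S=47.2101
Node (3,2) S=54.6286: V=(p*·0.0000+(1−p*)·9.1994)/1.19=3.6159; Δ=(0.0000−9.1994)/(80.8503−46.9806)=-0.2716; B=V−Δ·S=18.4537
Node (3,3) S=94.0120: V=(p*·0.0000+(1−p*)·0.0000)/1.19=0.0000; Δ=(0.0000−0.0000)/(139.1377−80.8503)=0.0000; B=V−Δ·S=0.0000
Node (2,0) S=21.4484: V=(p*·15.4665+(1−p*)·28.7645)/1.19=18.2239; Δ=(15.4665−28.7645)/(31.7436−18.4456)=-1.0000; B=V−Δ·S=39.6723
Node (2,1) S=36.9112: V=(p*·3.6159+(1−p*)·15.4665)/1.19=7.6966; Δ=(3.6159−15.4665)/(54.6286−31.7436)=-0.5178; B=V−Δ·S=26.8103
Node (2,2) S=63.5216: V=(p*·0.0000+(1−p*)·3.6159)/1.19=1.4213; Δ=(0.0000−3.6159)/(94.0120−54.6286)=-0.0918; B=V−Δ·S=7.2534
Node (1,0) S=24.9400: V=(p*·7.6966+(1−p*)·18.2239)/1.19=10.6056; Δ=(7.6966−18.2239)/(36.9112−21.4484)=-0.6808; B=V−Δ·S=27.5852
Node (1,1) S=42.9200: V=(p*·1.4213+(1−p*)·7.6966)/1.19=3.6609; Δ=(1.4213−7.6966)/(63.5216−36.9112)=-0.2358; B=V−Δ·S=13.7824
Node (0,0) S=29.0000: V=(p*·3.6609+(1−p*)·10.6056)/1.19=5.8061; Δ=(3.6609−10.6056)/(42.9200−24.9400)=-0.3862; B=V−Δ·S=17.0072
The time-0 hedge costs 5.8061, which is the no-arbitrage price.

(0,0): Delta=-0.3862 Bond=17.0072
(1,0): Delta=-0.6808 Bond=27.5852
(1,1): Delta=-0.2358 Bond=13.7824
(2,0): Delta=-1.0000 Bond=39.6723
(2,1): Delta=-0.5178 Bond=26.8103
(2,2): Delta=-0.0918 Bond=7.2534
(3,0): Delta=-1.0000 Bond=47.2101
(3,1): Delta=-1.0000 Bond=47.2101
(3,2): Delta=-0.2716 Bond=18.4537
(3,3): Delta=0.0000 Bond=0.0000
V0=5.8061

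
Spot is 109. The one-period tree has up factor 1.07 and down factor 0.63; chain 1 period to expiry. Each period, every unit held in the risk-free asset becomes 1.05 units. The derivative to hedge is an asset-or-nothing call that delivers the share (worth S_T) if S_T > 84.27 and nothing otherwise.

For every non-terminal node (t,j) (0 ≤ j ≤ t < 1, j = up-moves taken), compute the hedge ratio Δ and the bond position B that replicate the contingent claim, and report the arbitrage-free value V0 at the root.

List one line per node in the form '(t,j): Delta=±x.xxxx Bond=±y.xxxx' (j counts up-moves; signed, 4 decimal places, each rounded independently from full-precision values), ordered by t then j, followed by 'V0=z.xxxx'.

Since d<R<u, set p* = (R−d)/(u−d) = 0.9545; price each node as the discounted p*-expectation of its children.
Terminal values V(1,·): V(1,0)=0.0000, V(1,1)=116.6300
Node (0,0) S=109.0000: V=(p*·116.6300+(1−p*)·0.0000)/1.05=106.0273; Δ=(116.6300−0.0000)/(116.6300−68.6700)=2.4318; B=V−Δ·S=-159.0409
Self-financing check: at every node Δ·S+B equals the discounted successor values.

(0,0): Delta=2.4318 Bond=-159.0409
V0=106.0273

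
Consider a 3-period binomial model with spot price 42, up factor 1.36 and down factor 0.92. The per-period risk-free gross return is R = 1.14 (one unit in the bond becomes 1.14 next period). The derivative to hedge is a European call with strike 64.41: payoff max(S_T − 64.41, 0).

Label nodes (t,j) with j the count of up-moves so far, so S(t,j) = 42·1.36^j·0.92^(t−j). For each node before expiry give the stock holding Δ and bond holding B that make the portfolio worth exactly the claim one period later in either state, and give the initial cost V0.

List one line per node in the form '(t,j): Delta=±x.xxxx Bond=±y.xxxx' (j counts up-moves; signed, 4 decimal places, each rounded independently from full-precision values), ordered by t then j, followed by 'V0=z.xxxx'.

The replicating-portfolio and risk-neutral prices coincide; use p* = (1.14−0.92)/(1.36−0.92) = 0.5000 for the latter.
Terminal payoffs: V(3,0)=0.0000, V(3,1)=0.0000, V(3,2)=7.0585, V(3,3)=41.2392
(2,0): S=35.5488. Δ = (V_up−V_dn)/(S_up−S_dn) = (0.0000−0.0000)/(48.3464−32.7049) = 0.0000. V = [p*·0.0000 + (1−p*)·0.0000]/1.14 = 0.0000. B = V − Δ·S = 0.0000.
(2,1): S=52.5504. Δ = (V_up−V_dn)/(S_up−S_dn) = (7.0585−0.0000)/(71.4685−48.3464) = 0.3053. V = [p*·7.0585 + (1−p*)·0.0000]/1.14 = 3.0959. B = V − Δ·S = -12.9463.
(2,2): S=77.6832. Δ = (V_up−V_dn)/(S_up−S_dn) = (41.2392−7.0585)/(105.6492−71.4685) = 1.0000. V = [p*·41.2392 + (1−p*)·7.0585]/1.14 = 21.1832. B = V − Δ·S = -56.5000.
(1,0): S=38.6400. Δ = (V_up−V_dn)/(S_up−S_dn) = (3.0959−0.0000)/(52.5504−35.5488) = 0.1821. V = [p*·3.0959 + (1−p*)·0.0000]/1.14 = 1.3578. B = V − Δ·S = -5.6782.
(1,1): S=57.1200. Δ = (V_up−V_dn)/(S_up−S_dn) = (21.1832−3.0959)/(77.6832−52.5504) = 0.7197. V = [p*·21.1832 + (1−p*)·3.0959]/1.14 = 10.6487. B = V − Δ·S = -30.4589.
(0,0): S=42.0000. Δ = (V_up−V_dn)/(S_up−S_dn) = (10.6487−1.3578)/(57.1200−38.6400) = 0.5028. V = [p*·10.6487 + (1−p*)·1.3578]/1.14 = 5.2660. B = V − Δ·S = -15.8496.
The time-0 hedge costs 5.2660, which is the no-arbitrage price.

(0,0): Delta=0.5028 Bond=-15.8496
(1,0): Delta=0.1821 Bond=-5.6782
(1,1): Delta=0.7197 Bond=-30.4589
(2,0): Delta=0.0000 Bond=0.0000
(2,1): Delta=0.3053 Bond=-12.9463
(2,2): Delta=1.0000 Bond=-56.5000
V0=5.2660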